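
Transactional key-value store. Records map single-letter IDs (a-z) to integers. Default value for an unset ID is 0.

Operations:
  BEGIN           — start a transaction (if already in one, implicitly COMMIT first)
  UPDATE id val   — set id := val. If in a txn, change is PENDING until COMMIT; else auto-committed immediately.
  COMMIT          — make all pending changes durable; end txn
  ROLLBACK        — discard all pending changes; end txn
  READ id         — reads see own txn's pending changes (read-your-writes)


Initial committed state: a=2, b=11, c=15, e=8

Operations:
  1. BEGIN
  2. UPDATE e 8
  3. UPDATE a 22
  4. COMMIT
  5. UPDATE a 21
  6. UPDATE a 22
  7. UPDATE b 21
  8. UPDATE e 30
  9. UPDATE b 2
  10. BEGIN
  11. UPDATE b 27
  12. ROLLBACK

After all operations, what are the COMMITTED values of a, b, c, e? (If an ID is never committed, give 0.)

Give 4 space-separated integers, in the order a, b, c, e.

Answer: 22 2 15 30

Derivation:
Initial committed: {a=2, b=11, c=15, e=8}
Op 1: BEGIN: in_txn=True, pending={}
Op 2: UPDATE e=8 (pending; pending now {e=8})
Op 3: UPDATE a=22 (pending; pending now {a=22, e=8})
Op 4: COMMIT: merged ['a', 'e'] into committed; committed now {a=22, b=11, c=15, e=8}
Op 5: UPDATE a=21 (auto-commit; committed a=21)
Op 6: UPDATE a=22 (auto-commit; committed a=22)
Op 7: UPDATE b=21 (auto-commit; committed b=21)
Op 8: UPDATE e=30 (auto-commit; committed e=30)
Op 9: UPDATE b=2 (auto-commit; committed b=2)
Op 10: BEGIN: in_txn=True, pending={}
Op 11: UPDATE b=27 (pending; pending now {b=27})
Op 12: ROLLBACK: discarded pending ['b']; in_txn=False
Final committed: {a=22, b=2, c=15, e=30}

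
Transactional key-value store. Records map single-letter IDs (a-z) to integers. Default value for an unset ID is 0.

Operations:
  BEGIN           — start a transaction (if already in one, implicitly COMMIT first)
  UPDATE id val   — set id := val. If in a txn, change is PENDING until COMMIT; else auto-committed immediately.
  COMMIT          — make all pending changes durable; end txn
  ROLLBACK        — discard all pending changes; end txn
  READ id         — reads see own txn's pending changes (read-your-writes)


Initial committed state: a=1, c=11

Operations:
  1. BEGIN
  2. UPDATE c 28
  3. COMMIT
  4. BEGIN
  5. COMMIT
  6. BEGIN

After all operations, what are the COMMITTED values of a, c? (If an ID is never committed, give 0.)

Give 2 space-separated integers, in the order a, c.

Initial committed: {a=1, c=11}
Op 1: BEGIN: in_txn=True, pending={}
Op 2: UPDATE c=28 (pending; pending now {c=28})
Op 3: COMMIT: merged ['c'] into committed; committed now {a=1, c=28}
Op 4: BEGIN: in_txn=True, pending={}
Op 5: COMMIT: merged [] into committed; committed now {a=1, c=28}
Op 6: BEGIN: in_txn=True, pending={}
Final committed: {a=1, c=28}

Answer: 1 28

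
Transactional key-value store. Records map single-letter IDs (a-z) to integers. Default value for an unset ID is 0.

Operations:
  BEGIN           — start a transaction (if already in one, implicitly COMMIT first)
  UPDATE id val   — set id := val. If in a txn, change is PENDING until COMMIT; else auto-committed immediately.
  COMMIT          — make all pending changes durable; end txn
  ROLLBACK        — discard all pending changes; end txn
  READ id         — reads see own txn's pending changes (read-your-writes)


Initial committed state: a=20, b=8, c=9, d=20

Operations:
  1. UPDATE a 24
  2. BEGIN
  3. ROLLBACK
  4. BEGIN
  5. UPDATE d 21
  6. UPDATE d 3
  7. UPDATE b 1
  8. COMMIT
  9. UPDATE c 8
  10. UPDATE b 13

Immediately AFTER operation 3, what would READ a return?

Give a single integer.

Answer: 24

Derivation:
Initial committed: {a=20, b=8, c=9, d=20}
Op 1: UPDATE a=24 (auto-commit; committed a=24)
Op 2: BEGIN: in_txn=True, pending={}
Op 3: ROLLBACK: discarded pending []; in_txn=False
After op 3: visible(a) = 24 (pending={}, committed={a=24, b=8, c=9, d=20})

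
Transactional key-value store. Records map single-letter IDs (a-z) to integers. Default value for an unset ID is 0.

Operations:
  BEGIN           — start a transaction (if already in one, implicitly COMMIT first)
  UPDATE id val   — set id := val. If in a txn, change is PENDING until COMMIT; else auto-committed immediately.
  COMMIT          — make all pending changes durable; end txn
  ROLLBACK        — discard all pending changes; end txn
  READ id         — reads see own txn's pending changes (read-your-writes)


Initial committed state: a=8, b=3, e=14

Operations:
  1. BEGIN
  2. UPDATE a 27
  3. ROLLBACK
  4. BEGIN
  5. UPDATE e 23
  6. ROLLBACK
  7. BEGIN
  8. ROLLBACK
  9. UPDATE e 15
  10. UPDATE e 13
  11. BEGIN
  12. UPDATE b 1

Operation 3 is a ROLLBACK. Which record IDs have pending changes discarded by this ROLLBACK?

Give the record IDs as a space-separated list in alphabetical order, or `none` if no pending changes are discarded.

Initial committed: {a=8, b=3, e=14}
Op 1: BEGIN: in_txn=True, pending={}
Op 2: UPDATE a=27 (pending; pending now {a=27})
Op 3: ROLLBACK: discarded pending ['a']; in_txn=False
Op 4: BEGIN: in_txn=True, pending={}
Op 5: UPDATE e=23 (pending; pending now {e=23})
Op 6: ROLLBACK: discarded pending ['e']; in_txn=False
Op 7: BEGIN: in_txn=True, pending={}
Op 8: ROLLBACK: discarded pending []; in_txn=False
Op 9: UPDATE e=15 (auto-commit; committed e=15)
Op 10: UPDATE e=13 (auto-commit; committed e=13)
Op 11: BEGIN: in_txn=True, pending={}
Op 12: UPDATE b=1 (pending; pending now {b=1})
ROLLBACK at op 3 discards: ['a']

Answer: a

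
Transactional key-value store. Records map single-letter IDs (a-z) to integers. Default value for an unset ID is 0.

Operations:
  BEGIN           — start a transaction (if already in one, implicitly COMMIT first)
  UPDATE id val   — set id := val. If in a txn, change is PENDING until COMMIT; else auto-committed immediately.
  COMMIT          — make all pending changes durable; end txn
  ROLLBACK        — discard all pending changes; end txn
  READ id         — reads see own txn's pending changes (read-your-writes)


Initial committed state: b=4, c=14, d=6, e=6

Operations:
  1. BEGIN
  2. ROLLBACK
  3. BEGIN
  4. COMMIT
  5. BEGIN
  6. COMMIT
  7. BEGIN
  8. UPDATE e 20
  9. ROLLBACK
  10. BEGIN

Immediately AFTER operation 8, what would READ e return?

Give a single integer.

Initial committed: {b=4, c=14, d=6, e=6}
Op 1: BEGIN: in_txn=True, pending={}
Op 2: ROLLBACK: discarded pending []; in_txn=False
Op 3: BEGIN: in_txn=True, pending={}
Op 4: COMMIT: merged [] into committed; committed now {b=4, c=14, d=6, e=6}
Op 5: BEGIN: in_txn=True, pending={}
Op 6: COMMIT: merged [] into committed; committed now {b=4, c=14, d=6, e=6}
Op 7: BEGIN: in_txn=True, pending={}
Op 8: UPDATE e=20 (pending; pending now {e=20})
After op 8: visible(e) = 20 (pending={e=20}, committed={b=4, c=14, d=6, e=6})

Answer: 20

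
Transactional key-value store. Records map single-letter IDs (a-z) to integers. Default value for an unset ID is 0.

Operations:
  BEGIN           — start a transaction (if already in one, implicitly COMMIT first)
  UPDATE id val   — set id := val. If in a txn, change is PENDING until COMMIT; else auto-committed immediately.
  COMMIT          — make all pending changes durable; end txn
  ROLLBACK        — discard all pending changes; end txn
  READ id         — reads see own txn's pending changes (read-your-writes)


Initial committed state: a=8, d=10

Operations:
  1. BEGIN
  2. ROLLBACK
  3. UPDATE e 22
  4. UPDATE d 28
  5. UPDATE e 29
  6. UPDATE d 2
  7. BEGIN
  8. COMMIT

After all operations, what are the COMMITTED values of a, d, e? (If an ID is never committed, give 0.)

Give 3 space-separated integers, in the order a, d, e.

Answer: 8 2 29

Derivation:
Initial committed: {a=8, d=10}
Op 1: BEGIN: in_txn=True, pending={}
Op 2: ROLLBACK: discarded pending []; in_txn=False
Op 3: UPDATE e=22 (auto-commit; committed e=22)
Op 4: UPDATE d=28 (auto-commit; committed d=28)
Op 5: UPDATE e=29 (auto-commit; committed e=29)
Op 6: UPDATE d=2 (auto-commit; committed d=2)
Op 7: BEGIN: in_txn=True, pending={}
Op 8: COMMIT: merged [] into committed; committed now {a=8, d=2, e=29}
Final committed: {a=8, d=2, e=29}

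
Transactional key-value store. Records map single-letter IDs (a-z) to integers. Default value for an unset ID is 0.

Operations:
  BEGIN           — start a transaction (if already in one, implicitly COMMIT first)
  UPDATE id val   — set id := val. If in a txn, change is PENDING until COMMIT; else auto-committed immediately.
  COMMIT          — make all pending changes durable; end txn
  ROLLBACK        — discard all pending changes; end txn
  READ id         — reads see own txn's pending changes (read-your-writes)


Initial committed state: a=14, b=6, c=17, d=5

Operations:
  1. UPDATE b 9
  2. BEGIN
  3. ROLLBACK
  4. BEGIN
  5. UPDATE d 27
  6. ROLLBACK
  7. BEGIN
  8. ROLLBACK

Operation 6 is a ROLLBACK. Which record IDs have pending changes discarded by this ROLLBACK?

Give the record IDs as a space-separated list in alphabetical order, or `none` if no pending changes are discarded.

Answer: d

Derivation:
Initial committed: {a=14, b=6, c=17, d=5}
Op 1: UPDATE b=9 (auto-commit; committed b=9)
Op 2: BEGIN: in_txn=True, pending={}
Op 3: ROLLBACK: discarded pending []; in_txn=False
Op 4: BEGIN: in_txn=True, pending={}
Op 5: UPDATE d=27 (pending; pending now {d=27})
Op 6: ROLLBACK: discarded pending ['d']; in_txn=False
Op 7: BEGIN: in_txn=True, pending={}
Op 8: ROLLBACK: discarded pending []; in_txn=False
ROLLBACK at op 6 discards: ['d']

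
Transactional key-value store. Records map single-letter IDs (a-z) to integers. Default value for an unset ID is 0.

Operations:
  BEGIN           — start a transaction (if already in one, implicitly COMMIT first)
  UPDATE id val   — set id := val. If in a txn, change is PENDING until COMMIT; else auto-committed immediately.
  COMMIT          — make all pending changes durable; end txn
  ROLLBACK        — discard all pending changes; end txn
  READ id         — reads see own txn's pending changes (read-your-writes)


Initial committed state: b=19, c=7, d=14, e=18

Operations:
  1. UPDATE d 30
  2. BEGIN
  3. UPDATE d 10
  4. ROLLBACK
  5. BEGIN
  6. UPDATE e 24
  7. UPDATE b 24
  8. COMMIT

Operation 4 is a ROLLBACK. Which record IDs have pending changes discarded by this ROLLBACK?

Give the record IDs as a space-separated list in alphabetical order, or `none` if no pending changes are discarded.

Answer: d

Derivation:
Initial committed: {b=19, c=7, d=14, e=18}
Op 1: UPDATE d=30 (auto-commit; committed d=30)
Op 2: BEGIN: in_txn=True, pending={}
Op 3: UPDATE d=10 (pending; pending now {d=10})
Op 4: ROLLBACK: discarded pending ['d']; in_txn=False
Op 5: BEGIN: in_txn=True, pending={}
Op 6: UPDATE e=24 (pending; pending now {e=24})
Op 7: UPDATE b=24 (pending; pending now {b=24, e=24})
Op 8: COMMIT: merged ['b', 'e'] into committed; committed now {b=24, c=7, d=30, e=24}
ROLLBACK at op 4 discards: ['d']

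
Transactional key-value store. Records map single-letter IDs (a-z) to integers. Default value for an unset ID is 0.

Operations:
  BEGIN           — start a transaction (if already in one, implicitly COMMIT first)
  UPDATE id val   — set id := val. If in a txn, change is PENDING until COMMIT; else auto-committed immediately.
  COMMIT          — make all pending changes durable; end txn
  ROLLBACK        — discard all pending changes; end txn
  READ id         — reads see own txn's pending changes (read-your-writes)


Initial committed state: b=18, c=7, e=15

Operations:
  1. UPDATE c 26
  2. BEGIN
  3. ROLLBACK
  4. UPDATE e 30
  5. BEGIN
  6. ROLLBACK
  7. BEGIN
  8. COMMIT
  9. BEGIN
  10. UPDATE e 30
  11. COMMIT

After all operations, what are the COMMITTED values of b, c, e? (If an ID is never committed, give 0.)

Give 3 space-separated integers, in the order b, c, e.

Initial committed: {b=18, c=7, e=15}
Op 1: UPDATE c=26 (auto-commit; committed c=26)
Op 2: BEGIN: in_txn=True, pending={}
Op 3: ROLLBACK: discarded pending []; in_txn=False
Op 4: UPDATE e=30 (auto-commit; committed e=30)
Op 5: BEGIN: in_txn=True, pending={}
Op 6: ROLLBACK: discarded pending []; in_txn=False
Op 7: BEGIN: in_txn=True, pending={}
Op 8: COMMIT: merged [] into committed; committed now {b=18, c=26, e=30}
Op 9: BEGIN: in_txn=True, pending={}
Op 10: UPDATE e=30 (pending; pending now {e=30})
Op 11: COMMIT: merged ['e'] into committed; committed now {b=18, c=26, e=30}
Final committed: {b=18, c=26, e=30}

Answer: 18 26 30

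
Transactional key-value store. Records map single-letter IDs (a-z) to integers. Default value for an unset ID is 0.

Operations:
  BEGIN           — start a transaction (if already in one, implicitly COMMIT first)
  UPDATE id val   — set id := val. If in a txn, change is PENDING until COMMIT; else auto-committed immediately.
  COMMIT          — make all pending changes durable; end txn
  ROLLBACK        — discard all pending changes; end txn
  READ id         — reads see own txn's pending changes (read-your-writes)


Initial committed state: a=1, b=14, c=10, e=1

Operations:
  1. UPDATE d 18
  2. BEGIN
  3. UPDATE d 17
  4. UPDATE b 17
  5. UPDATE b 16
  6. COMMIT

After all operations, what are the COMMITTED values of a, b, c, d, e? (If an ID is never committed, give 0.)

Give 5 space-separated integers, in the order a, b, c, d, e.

Answer: 1 16 10 17 1

Derivation:
Initial committed: {a=1, b=14, c=10, e=1}
Op 1: UPDATE d=18 (auto-commit; committed d=18)
Op 2: BEGIN: in_txn=True, pending={}
Op 3: UPDATE d=17 (pending; pending now {d=17})
Op 4: UPDATE b=17 (pending; pending now {b=17, d=17})
Op 5: UPDATE b=16 (pending; pending now {b=16, d=17})
Op 6: COMMIT: merged ['b', 'd'] into committed; committed now {a=1, b=16, c=10, d=17, e=1}
Final committed: {a=1, b=16, c=10, d=17, e=1}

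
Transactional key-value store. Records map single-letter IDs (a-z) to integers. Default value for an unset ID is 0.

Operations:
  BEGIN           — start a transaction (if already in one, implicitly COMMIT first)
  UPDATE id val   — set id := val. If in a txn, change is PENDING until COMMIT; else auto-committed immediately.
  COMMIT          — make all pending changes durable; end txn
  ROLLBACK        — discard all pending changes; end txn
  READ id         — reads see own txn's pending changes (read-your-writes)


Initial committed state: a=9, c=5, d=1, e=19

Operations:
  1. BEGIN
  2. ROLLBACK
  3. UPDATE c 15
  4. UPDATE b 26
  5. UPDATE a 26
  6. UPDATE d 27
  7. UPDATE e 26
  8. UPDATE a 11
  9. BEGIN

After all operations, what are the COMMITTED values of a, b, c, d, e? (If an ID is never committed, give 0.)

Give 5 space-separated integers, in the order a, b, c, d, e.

Answer: 11 26 15 27 26

Derivation:
Initial committed: {a=9, c=5, d=1, e=19}
Op 1: BEGIN: in_txn=True, pending={}
Op 2: ROLLBACK: discarded pending []; in_txn=False
Op 3: UPDATE c=15 (auto-commit; committed c=15)
Op 4: UPDATE b=26 (auto-commit; committed b=26)
Op 5: UPDATE a=26 (auto-commit; committed a=26)
Op 6: UPDATE d=27 (auto-commit; committed d=27)
Op 7: UPDATE e=26 (auto-commit; committed e=26)
Op 8: UPDATE a=11 (auto-commit; committed a=11)
Op 9: BEGIN: in_txn=True, pending={}
Final committed: {a=11, b=26, c=15, d=27, e=26}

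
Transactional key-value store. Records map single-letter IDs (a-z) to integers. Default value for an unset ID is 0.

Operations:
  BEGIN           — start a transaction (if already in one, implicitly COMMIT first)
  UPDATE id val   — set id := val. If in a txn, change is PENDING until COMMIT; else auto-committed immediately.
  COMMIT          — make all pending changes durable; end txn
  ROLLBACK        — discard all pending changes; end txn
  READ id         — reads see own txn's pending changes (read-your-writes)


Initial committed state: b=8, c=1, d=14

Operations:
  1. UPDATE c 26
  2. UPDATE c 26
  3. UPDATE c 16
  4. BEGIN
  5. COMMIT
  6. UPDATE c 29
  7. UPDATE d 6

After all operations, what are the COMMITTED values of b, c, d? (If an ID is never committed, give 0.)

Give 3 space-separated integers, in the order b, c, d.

Initial committed: {b=8, c=1, d=14}
Op 1: UPDATE c=26 (auto-commit; committed c=26)
Op 2: UPDATE c=26 (auto-commit; committed c=26)
Op 3: UPDATE c=16 (auto-commit; committed c=16)
Op 4: BEGIN: in_txn=True, pending={}
Op 5: COMMIT: merged [] into committed; committed now {b=8, c=16, d=14}
Op 6: UPDATE c=29 (auto-commit; committed c=29)
Op 7: UPDATE d=6 (auto-commit; committed d=6)
Final committed: {b=8, c=29, d=6}

Answer: 8 29 6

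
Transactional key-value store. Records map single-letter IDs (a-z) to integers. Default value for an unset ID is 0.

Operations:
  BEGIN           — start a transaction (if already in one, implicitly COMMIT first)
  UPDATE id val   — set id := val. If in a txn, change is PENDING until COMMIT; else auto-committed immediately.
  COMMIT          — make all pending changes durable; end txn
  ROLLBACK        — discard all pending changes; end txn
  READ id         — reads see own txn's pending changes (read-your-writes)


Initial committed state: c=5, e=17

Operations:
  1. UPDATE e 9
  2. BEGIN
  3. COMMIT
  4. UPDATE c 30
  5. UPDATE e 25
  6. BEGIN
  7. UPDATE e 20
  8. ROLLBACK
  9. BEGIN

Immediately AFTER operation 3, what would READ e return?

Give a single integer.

Answer: 9

Derivation:
Initial committed: {c=5, e=17}
Op 1: UPDATE e=9 (auto-commit; committed e=9)
Op 2: BEGIN: in_txn=True, pending={}
Op 3: COMMIT: merged [] into committed; committed now {c=5, e=9}
After op 3: visible(e) = 9 (pending={}, committed={c=5, e=9})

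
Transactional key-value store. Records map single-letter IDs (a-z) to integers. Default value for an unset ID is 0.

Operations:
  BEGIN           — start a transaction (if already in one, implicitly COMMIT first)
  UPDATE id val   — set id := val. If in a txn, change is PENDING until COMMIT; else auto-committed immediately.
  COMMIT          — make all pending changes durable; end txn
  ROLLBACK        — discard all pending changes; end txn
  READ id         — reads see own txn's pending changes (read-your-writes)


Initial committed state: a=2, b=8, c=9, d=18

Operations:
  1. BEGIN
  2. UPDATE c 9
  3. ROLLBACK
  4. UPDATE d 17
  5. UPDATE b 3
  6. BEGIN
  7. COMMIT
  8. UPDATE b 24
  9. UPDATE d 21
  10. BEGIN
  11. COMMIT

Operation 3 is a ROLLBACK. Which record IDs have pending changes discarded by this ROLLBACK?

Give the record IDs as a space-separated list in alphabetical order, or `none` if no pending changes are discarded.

Answer: c

Derivation:
Initial committed: {a=2, b=8, c=9, d=18}
Op 1: BEGIN: in_txn=True, pending={}
Op 2: UPDATE c=9 (pending; pending now {c=9})
Op 3: ROLLBACK: discarded pending ['c']; in_txn=False
Op 4: UPDATE d=17 (auto-commit; committed d=17)
Op 5: UPDATE b=3 (auto-commit; committed b=3)
Op 6: BEGIN: in_txn=True, pending={}
Op 7: COMMIT: merged [] into committed; committed now {a=2, b=3, c=9, d=17}
Op 8: UPDATE b=24 (auto-commit; committed b=24)
Op 9: UPDATE d=21 (auto-commit; committed d=21)
Op 10: BEGIN: in_txn=True, pending={}
Op 11: COMMIT: merged [] into committed; committed now {a=2, b=24, c=9, d=21}
ROLLBACK at op 3 discards: ['c']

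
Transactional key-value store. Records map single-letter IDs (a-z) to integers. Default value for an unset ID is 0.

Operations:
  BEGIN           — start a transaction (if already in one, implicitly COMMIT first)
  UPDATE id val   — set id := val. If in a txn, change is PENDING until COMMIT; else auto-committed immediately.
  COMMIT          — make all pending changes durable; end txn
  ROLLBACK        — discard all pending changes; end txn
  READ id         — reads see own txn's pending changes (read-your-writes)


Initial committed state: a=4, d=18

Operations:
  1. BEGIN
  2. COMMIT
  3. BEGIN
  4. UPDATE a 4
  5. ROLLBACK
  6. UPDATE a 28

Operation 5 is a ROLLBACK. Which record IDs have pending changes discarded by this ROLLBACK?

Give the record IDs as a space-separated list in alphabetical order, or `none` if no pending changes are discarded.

Initial committed: {a=4, d=18}
Op 1: BEGIN: in_txn=True, pending={}
Op 2: COMMIT: merged [] into committed; committed now {a=4, d=18}
Op 3: BEGIN: in_txn=True, pending={}
Op 4: UPDATE a=4 (pending; pending now {a=4})
Op 5: ROLLBACK: discarded pending ['a']; in_txn=False
Op 6: UPDATE a=28 (auto-commit; committed a=28)
ROLLBACK at op 5 discards: ['a']

Answer: a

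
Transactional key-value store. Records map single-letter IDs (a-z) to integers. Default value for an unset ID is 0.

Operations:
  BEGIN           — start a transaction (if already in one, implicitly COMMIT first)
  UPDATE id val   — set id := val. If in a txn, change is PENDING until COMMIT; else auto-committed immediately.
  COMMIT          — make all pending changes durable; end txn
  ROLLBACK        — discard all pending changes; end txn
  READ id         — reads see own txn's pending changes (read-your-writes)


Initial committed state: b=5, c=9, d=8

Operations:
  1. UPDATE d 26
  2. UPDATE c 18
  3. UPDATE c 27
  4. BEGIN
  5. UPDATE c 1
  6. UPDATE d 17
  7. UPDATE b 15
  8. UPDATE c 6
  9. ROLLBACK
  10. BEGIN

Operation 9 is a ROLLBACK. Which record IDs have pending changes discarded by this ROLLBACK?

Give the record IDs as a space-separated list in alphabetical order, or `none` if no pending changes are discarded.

Answer: b c d

Derivation:
Initial committed: {b=5, c=9, d=8}
Op 1: UPDATE d=26 (auto-commit; committed d=26)
Op 2: UPDATE c=18 (auto-commit; committed c=18)
Op 3: UPDATE c=27 (auto-commit; committed c=27)
Op 4: BEGIN: in_txn=True, pending={}
Op 5: UPDATE c=1 (pending; pending now {c=1})
Op 6: UPDATE d=17 (pending; pending now {c=1, d=17})
Op 7: UPDATE b=15 (pending; pending now {b=15, c=1, d=17})
Op 8: UPDATE c=6 (pending; pending now {b=15, c=6, d=17})
Op 9: ROLLBACK: discarded pending ['b', 'c', 'd']; in_txn=False
Op 10: BEGIN: in_txn=True, pending={}
ROLLBACK at op 9 discards: ['b', 'c', 'd']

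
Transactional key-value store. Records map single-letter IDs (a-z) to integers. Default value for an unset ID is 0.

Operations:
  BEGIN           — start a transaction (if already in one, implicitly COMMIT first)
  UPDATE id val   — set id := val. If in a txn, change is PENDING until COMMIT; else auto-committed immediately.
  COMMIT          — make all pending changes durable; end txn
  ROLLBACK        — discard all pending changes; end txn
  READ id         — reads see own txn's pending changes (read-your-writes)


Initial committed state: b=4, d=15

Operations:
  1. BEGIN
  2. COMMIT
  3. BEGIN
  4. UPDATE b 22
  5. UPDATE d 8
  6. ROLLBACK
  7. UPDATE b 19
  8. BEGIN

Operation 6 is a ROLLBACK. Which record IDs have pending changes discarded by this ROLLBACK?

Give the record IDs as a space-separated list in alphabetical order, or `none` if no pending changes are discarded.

Answer: b d

Derivation:
Initial committed: {b=4, d=15}
Op 1: BEGIN: in_txn=True, pending={}
Op 2: COMMIT: merged [] into committed; committed now {b=4, d=15}
Op 3: BEGIN: in_txn=True, pending={}
Op 4: UPDATE b=22 (pending; pending now {b=22})
Op 5: UPDATE d=8 (pending; pending now {b=22, d=8})
Op 6: ROLLBACK: discarded pending ['b', 'd']; in_txn=False
Op 7: UPDATE b=19 (auto-commit; committed b=19)
Op 8: BEGIN: in_txn=True, pending={}
ROLLBACK at op 6 discards: ['b', 'd']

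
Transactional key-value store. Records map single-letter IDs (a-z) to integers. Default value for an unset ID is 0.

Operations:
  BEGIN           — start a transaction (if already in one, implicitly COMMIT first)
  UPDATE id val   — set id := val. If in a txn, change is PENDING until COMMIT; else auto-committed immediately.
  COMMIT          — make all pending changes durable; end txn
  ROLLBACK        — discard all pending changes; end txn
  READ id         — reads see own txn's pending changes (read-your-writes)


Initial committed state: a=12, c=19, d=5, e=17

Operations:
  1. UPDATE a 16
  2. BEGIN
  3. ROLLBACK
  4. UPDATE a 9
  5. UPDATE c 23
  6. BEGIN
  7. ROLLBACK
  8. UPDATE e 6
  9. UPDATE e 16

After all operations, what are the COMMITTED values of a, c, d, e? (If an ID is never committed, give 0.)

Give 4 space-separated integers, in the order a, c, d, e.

Initial committed: {a=12, c=19, d=5, e=17}
Op 1: UPDATE a=16 (auto-commit; committed a=16)
Op 2: BEGIN: in_txn=True, pending={}
Op 3: ROLLBACK: discarded pending []; in_txn=False
Op 4: UPDATE a=9 (auto-commit; committed a=9)
Op 5: UPDATE c=23 (auto-commit; committed c=23)
Op 6: BEGIN: in_txn=True, pending={}
Op 7: ROLLBACK: discarded pending []; in_txn=False
Op 8: UPDATE e=6 (auto-commit; committed e=6)
Op 9: UPDATE e=16 (auto-commit; committed e=16)
Final committed: {a=9, c=23, d=5, e=16}

Answer: 9 23 5 16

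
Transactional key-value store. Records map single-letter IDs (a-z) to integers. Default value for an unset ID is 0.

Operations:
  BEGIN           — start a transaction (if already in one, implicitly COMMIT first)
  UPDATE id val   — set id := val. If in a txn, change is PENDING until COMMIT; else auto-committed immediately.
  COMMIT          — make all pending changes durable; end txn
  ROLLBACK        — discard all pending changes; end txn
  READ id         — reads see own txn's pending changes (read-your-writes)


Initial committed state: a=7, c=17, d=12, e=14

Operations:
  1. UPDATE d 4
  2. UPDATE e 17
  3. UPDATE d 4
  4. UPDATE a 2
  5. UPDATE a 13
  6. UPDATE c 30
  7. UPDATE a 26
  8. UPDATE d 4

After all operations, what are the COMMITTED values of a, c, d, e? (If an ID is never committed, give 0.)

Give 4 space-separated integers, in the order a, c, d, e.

Answer: 26 30 4 17

Derivation:
Initial committed: {a=7, c=17, d=12, e=14}
Op 1: UPDATE d=4 (auto-commit; committed d=4)
Op 2: UPDATE e=17 (auto-commit; committed e=17)
Op 3: UPDATE d=4 (auto-commit; committed d=4)
Op 4: UPDATE a=2 (auto-commit; committed a=2)
Op 5: UPDATE a=13 (auto-commit; committed a=13)
Op 6: UPDATE c=30 (auto-commit; committed c=30)
Op 7: UPDATE a=26 (auto-commit; committed a=26)
Op 8: UPDATE d=4 (auto-commit; committed d=4)
Final committed: {a=26, c=30, d=4, e=17}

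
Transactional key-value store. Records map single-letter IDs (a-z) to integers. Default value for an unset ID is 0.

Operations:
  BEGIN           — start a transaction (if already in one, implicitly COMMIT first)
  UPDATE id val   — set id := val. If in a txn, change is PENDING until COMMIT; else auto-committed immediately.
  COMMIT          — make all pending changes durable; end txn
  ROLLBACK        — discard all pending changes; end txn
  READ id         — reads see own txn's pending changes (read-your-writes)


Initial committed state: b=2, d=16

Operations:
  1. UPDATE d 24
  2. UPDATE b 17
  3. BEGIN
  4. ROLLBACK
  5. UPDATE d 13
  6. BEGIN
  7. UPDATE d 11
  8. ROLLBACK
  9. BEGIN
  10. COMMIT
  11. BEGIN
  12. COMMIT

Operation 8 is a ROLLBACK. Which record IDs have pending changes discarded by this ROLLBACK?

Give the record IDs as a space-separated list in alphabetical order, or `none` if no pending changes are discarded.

Initial committed: {b=2, d=16}
Op 1: UPDATE d=24 (auto-commit; committed d=24)
Op 2: UPDATE b=17 (auto-commit; committed b=17)
Op 3: BEGIN: in_txn=True, pending={}
Op 4: ROLLBACK: discarded pending []; in_txn=False
Op 5: UPDATE d=13 (auto-commit; committed d=13)
Op 6: BEGIN: in_txn=True, pending={}
Op 7: UPDATE d=11 (pending; pending now {d=11})
Op 8: ROLLBACK: discarded pending ['d']; in_txn=False
Op 9: BEGIN: in_txn=True, pending={}
Op 10: COMMIT: merged [] into committed; committed now {b=17, d=13}
Op 11: BEGIN: in_txn=True, pending={}
Op 12: COMMIT: merged [] into committed; committed now {b=17, d=13}
ROLLBACK at op 8 discards: ['d']

Answer: d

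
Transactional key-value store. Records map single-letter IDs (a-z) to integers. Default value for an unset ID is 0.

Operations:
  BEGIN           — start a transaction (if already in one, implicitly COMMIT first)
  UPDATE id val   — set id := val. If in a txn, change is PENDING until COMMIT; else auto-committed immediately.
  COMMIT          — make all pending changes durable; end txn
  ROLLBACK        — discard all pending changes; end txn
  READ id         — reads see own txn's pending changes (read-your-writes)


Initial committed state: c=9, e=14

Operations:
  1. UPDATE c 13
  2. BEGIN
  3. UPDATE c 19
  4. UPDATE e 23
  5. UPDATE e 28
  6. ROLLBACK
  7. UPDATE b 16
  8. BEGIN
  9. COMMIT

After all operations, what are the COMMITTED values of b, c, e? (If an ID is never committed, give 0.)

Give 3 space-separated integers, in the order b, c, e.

Answer: 16 13 14

Derivation:
Initial committed: {c=9, e=14}
Op 1: UPDATE c=13 (auto-commit; committed c=13)
Op 2: BEGIN: in_txn=True, pending={}
Op 3: UPDATE c=19 (pending; pending now {c=19})
Op 4: UPDATE e=23 (pending; pending now {c=19, e=23})
Op 5: UPDATE e=28 (pending; pending now {c=19, e=28})
Op 6: ROLLBACK: discarded pending ['c', 'e']; in_txn=False
Op 7: UPDATE b=16 (auto-commit; committed b=16)
Op 8: BEGIN: in_txn=True, pending={}
Op 9: COMMIT: merged [] into committed; committed now {b=16, c=13, e=14}
Final committed: {b=16, c=13, e=14}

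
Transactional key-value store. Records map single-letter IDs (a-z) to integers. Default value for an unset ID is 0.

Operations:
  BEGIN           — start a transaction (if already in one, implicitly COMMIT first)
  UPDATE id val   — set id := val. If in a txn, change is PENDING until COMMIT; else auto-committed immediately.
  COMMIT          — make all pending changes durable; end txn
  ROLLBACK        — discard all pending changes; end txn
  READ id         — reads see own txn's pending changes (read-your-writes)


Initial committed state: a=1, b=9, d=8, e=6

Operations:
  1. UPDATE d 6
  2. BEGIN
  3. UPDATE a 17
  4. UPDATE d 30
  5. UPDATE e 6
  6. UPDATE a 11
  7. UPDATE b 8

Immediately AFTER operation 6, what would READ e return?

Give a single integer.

Answer: 6

Derivation:
Initial committed: {a=1, b=9, d=8, e=6}
Op 1: UPDATE d=6 (auto-commit; committed d=6)
Op 2: BEGIN: in_txn=True, pending={}
Op 3: UPDATE a=17 (pending; pending now {a=17})
Op 4: UPDATE d=30 (pending; pending now {a=17, d=30})
Op 5: UPDATE e=6 (pending; pending now {a=17, d=30, e=6})
Op 6: UPDATE a=11 (pending; pending now {a=11, d=30, e=6})
After op 6: visible(e) = 6 (pending={a=11, d=30, e=6}, committed={a=1, b=9, d=6, e=6})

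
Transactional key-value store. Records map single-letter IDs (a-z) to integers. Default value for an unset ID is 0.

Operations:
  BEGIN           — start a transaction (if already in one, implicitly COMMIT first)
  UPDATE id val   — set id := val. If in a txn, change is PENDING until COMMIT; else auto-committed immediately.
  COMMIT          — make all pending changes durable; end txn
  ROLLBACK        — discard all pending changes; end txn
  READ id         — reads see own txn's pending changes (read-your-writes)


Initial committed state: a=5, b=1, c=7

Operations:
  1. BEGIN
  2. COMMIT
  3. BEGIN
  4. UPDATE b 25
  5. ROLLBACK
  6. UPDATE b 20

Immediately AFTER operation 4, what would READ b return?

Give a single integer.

Initial committed: {a=5, b=1, c=7}
Op 1: BEGIN: in_txn=True, pending={}
Op 2: COMMIT: merged [] into committed; committed now {a=5, b=1, c=7}
Op 3: BEGIN: in_txn=True, pending={}
Op 4: UPDATE b=25 (pending; pending now {b=25})
After op 4: visible(b) = 25 (pending={b=25}, committed={a=5, b=1, c=7})

Answer: 25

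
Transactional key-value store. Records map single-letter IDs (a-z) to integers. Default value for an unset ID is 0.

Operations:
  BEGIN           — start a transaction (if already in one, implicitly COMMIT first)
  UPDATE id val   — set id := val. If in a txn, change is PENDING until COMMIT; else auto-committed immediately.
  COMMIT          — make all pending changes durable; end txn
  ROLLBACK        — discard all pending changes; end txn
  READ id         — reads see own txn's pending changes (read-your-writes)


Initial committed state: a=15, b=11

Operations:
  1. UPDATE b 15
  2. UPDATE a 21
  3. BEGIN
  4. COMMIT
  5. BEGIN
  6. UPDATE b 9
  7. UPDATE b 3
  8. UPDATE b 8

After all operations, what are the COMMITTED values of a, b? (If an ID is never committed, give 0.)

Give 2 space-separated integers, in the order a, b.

Initial committed: {a=15, b=11}
Op 1: UPDATE b=15 (auto-commit; committed b=15)
Op 2: UPDATE a=21 (auto-commit; committed a=21)
Op 3: BEGIN: in_txn=True, pending={}
Op 4: COMMIT: merged [] into committed; committed now {a=21, b=15}
Op 5: BEGIN: in_txn=True, pending={}
Op 6: UPDATE b=9 (pending; pending now {b=9})
Op 7: UPDATE b=3 (pending; pending now {b=3})
Op 8: UPDATE b=8 (pending; pending now {b=8})
Final committed: {a=21, b=15}

Answer: 21 15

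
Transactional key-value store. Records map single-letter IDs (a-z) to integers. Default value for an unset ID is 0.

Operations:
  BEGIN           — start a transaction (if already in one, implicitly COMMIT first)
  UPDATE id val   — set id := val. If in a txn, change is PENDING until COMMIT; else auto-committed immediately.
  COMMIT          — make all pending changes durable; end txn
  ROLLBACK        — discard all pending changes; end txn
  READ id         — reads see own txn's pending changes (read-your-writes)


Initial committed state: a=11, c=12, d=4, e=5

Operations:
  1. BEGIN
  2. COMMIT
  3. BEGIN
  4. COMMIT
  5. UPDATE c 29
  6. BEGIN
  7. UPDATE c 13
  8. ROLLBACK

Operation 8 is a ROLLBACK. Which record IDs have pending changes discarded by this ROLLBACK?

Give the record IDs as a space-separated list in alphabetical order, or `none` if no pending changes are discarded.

Initial committed: {a=11, c=12, d=4, e=5}
Op 1: BEGIN: in_txn=True, pending={}
Op 2: COMMIT: merged [] into committed; committed now {a=11, c=12, d=4, e=5}
Op 3: BEGIN: in_txn=True, pending={}
Op 4: COMMIT: merged [] into committed; committed now {a=11, c=12, d=4, e=5}
Op 5: UPDATE c=29 (auto-commit; committed c=29)
Op 6: BEGIN: in_txn=True, pending={}
Op 7: UPDATE c=13 (pending; pending now {c=13})
Op 8: ROLLBACK: discarded pending ['c']; in_txn=False
ROLLBACK at op 8 discards: ['c']

Answer: c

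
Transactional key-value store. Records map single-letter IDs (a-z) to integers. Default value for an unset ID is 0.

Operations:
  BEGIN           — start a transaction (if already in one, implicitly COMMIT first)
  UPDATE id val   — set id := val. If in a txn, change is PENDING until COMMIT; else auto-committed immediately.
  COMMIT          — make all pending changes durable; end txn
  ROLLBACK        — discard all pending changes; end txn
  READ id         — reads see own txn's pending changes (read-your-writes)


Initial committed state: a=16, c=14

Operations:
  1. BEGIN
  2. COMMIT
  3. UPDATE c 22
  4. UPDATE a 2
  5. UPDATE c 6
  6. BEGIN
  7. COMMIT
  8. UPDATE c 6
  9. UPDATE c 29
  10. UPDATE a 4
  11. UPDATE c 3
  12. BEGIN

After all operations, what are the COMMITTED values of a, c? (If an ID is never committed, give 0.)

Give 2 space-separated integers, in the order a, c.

Initial committed: {a=16, c=14}
Op 1: BEGIN: in_txn=True, pending={}
Op 2: COMMIT: merged [] into committed; committed now {a=16, c=14}
Op 3: UPDATE c=22 (auto-commit; committed c=22)
Op 4: UPDATE a=2 (auto-commit; committed a=2)
Op 5: UPDATE c=6 (auto-commit; committed c=6)
Op 6: BEGIN: in_txn=True, pending={}
Op 7: COMMIT: merged [] into committed; committed now {a=2, c=6}
Op 8: UPDATE c=6 (auto-commit; committed c=6)
Op 9: UPDATE c=29 (auto-commit; committed c=29)
Op 10: UPDATE a=4 (auto-commit; committed a=4)
Op 11: UPDATE c=3 (auto-commit; committed c=3)
Op 12: BEGIN: in_txn=True, pending={}
Final committed: {a=4, c=3}

Answer: 4 3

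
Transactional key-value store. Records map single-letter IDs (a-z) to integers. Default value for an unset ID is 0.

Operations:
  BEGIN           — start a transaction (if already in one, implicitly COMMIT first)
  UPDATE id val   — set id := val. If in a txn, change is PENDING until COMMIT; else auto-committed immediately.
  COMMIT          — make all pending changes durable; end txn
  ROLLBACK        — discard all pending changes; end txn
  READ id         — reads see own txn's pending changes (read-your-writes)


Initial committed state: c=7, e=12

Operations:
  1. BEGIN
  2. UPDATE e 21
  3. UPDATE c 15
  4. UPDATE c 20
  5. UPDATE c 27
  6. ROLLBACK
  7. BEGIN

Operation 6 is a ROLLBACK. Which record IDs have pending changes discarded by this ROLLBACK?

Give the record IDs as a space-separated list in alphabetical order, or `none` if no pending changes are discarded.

Answer: c e

Derivation:
Initial committed: {c=7, e=12}
Op 1: BEGIN: in_txn=True, pending={}
Op 2: UPDATE e=21 (pending; pending now {e=21})
Op 3: UPDATE c=15 (pending; pending now {c=15, e=21})
Op 4: UPDATE c=20 (pending; pending now {c=20, e=21})
Op 5: UPDATE c=27 (pending; pending now {c=27, e=21})
Op 6: ROLLBACK: discarded pending ['c', 'e']; in_txn=False
Op 7: BEGIN: in_txn=True, pending={}
ROLLBACK at op 6 discards: ['c', 'e']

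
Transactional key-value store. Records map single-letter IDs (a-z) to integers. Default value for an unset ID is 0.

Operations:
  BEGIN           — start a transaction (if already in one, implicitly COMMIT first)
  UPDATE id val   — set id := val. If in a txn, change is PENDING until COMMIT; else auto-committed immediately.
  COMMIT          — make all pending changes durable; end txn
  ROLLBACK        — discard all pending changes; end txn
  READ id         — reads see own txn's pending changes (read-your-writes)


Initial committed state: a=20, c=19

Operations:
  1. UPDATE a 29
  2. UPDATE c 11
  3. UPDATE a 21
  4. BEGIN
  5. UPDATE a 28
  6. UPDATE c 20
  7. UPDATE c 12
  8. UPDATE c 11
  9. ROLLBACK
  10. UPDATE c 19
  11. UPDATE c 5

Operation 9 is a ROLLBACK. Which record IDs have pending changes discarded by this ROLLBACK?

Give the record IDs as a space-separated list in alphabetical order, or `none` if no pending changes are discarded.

Initial committed: {a=20, c=19}
Op 1: UPDATE a=29 (auto-commit; committed a=29)
Op 2: UPDATE c=11 (auto-commit; committed c=11)
Op 3: UPDATE a=21 (auto-commit; committed a=21)
Op 4: BEGIN: in_txn=True, pending={}
Op 5: UPDATE a=28 (pending; pending now {a=28})
Op 6: UPDATE c=20 (pending; pending now {a=28, c=20})
Op 7: UPDATE c=12 (pending; pending now {a=28, c=12})
Op 8: UPDATE c=11 (pending; pending now {a=28, c=11})
Op 9: ROLLBACK: discarded pending ['a', 'c']; in_txn=False
Op 10: UPDATE c=19 (auto-commit; committed c=19)
Op 11: UPDATE c=5 (auto-commit; committed c=5)
ROLLBACK at op 9 discards: ['a', 'c']

Answer: a c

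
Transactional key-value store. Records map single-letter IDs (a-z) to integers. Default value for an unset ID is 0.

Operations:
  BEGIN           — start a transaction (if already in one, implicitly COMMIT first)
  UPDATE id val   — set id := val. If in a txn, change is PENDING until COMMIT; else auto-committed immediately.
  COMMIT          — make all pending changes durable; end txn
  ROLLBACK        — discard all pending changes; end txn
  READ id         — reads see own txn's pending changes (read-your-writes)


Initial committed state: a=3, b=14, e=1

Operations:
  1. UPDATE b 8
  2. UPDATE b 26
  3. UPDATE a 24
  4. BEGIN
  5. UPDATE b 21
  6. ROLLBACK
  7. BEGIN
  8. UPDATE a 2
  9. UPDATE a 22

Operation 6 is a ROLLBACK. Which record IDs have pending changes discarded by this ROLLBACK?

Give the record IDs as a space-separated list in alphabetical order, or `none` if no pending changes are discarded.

Initial committed: {a=3, b=14, e=1}
Op 1: UPDATE b=8 (auto-commit; committed b=8)
Op 2: UPDATE b=26 (auto-commit; committed b=26)
Op 3: UPDATE a=24 (auto-commit; committed a=24)
Op 4: BEGIN: in_txn=True, pending={}
Op 5: UPDATE b=21 (pending; pending now {b=21})
Op 6: ROLLBACK: discarded pending ['b']; in_txn=False
Op 7: BEGIN: in_txn=True, pending={}
Op 8: UPDATE a=2 (pending; pending now {a=2})
Op 9: UPDATE a=22 (pending; pending now {a=22})
ROLLBACK at op 6 discards: ['b']

Answer: b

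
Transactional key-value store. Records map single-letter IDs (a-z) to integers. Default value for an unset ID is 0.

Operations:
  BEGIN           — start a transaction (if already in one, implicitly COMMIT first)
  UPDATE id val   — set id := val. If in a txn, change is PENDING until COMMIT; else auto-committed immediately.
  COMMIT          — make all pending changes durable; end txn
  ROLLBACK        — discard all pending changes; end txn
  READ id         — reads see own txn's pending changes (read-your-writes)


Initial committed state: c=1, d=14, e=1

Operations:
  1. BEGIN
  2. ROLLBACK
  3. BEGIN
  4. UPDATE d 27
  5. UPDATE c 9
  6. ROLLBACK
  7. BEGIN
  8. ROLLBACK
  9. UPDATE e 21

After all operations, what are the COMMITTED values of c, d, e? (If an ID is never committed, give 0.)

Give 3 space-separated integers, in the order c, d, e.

Initial committed: {c=1, d=14, e=1}
Op 1: BEGIN: in_txn=True, pending={}
Op 2: ROLLBACK: discarded pending []; in_txn=False
Op 3: BEGIN: in_txn=True, pending={}
Op 4: UPDATE d=27 (pending; pending now {d=27})
Op 5: UPDATE c=9 (pending; pending now {c=9, d=27})
Op 6: ROLLBACK: discarded pending ['c', 'd']; in_txn=False
Op 7: BEGIN: in_txn=True, pending={}
Op 8: ROLLBACK: discarded pending []; in_txn=False
Op 9: UPDATE e=21 (auto-commit; committed e=21)
Final committed: {c=1, d=14, e=21}

Answer: 1 14 21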